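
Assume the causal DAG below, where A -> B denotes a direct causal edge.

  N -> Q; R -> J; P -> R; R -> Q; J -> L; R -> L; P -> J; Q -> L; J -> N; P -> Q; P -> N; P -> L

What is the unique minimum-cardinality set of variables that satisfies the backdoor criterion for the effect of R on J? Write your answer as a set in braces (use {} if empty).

Variables eligible for adjustment (non-descendants of R, excluding R and J): {P}.
Backdoor paths from R to J:
  P1: R <- P -> J
  P2: R <- P -> N <- J
  P3: R <- P -> N -> Q -> L <- J
  P4: R <- P -> Q <- N <- J
  P5: R <- P -> Q -> L <- J
  P6: R <- P -> L <- J
  P7: R <- P -> L <- Q <- N <- J
The empty set is not sufficient: P1 (R <- P -> J) has no collider blocking it and no conditioned non-collider, so it is open.
Try {P}:
  P1: blocked at fork node P ∈ conditioning set.
  P2: blocked at fork node P ∈ conditioning set.
  P3: blocked at fork node P ∈ conditioning set.
  P4: blocked at fork node P ∈ conditioning set.
  P5: blocked at fork node P ∈ conditioning set.
  P6: blocked at fork node P ∈ conditioning set.
  P7: blocked at fork node P ∈ conditioning set.
{P} contains no descendant of R and blocks every backdoor path.
{P} is the unique smallest valid adjustment set.

{P}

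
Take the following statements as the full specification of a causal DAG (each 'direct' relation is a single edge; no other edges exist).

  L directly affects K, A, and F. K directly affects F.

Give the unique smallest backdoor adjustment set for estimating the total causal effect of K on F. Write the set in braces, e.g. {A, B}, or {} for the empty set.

Variables eligible for adjustment (non-descendants of K, excluding K and F): {A, L}.
Backdoor paths from K to F:
  P1: K <- L -> F
The empty set is not sufficient: P1 (K <- L -> F) has no collider blocking it and no conditioned non-collider, so it is open.
Try {L}:
  P1: blocked at fork node L ∈ conditioning set.
{L} contains no descendant of K and blocks every backdoor path.
No other singleton works — e.g. {A} leaves P1 open — so {L} is the unique smallest valid adjustment set.

{L}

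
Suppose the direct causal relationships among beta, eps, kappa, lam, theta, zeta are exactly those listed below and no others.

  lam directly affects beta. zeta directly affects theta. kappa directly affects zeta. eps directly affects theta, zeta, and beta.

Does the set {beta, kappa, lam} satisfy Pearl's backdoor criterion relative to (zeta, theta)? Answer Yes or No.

No

Backdoor paths from zeta to theta (paths whose first edge points into zeta):
  P1: zeta <- eps -> theta
Condition 1 (no descendant of zeta in the set): holds — descendants of zeta are {theta}; none are in {beta, kappa, lam}.
Condition 2 (every backdoor path blocked by {beta, kappa, lam}):
  P1: open — no interior node is in the conditioning set.
{beta, kappa, lam} does not satisfy the backdoor criterion.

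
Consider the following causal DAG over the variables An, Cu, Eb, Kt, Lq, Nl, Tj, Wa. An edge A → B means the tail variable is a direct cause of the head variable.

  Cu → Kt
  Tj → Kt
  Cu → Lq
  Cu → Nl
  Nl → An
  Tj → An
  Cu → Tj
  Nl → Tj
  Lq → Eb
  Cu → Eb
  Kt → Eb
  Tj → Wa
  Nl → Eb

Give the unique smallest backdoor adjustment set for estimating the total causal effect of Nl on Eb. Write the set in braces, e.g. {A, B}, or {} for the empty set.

{Cu}

Variables eligible for adjustment (non-descendants of Nl, excluding Nl and Eb): {Cu, Lq}.
Backdoor paths from Nl to Eb:
  P1: Nl <- Cu -> Tj -> Kt -> Eb
  P2: Nl <- Cu -> Lq -> Eb
  P3: Nl <- Cu -> Kt -> Eb
  P4: Nl <- Cu -> Eb
The empty set is not sufficient: P1 (Nl <- Cu -> Tj -> Kt -> Eb) has no collider blocking it and no conditioned non-collider, so it is open.
Try {Cu}:
  P1: blocked at fork node Cu ∈ conditioning set.
  P2: blocked at fork node Cu ∈ conditioning set.
  P3: blocked at fork node Cu ∈ conditioning set.
  P4: blocked at fork node Cu ∈ conditioning set.
{Cu} contains no descendant of Nl and blocks every backdoor path.
No other singleton works — e.g. {Lq} leaves P1 open — so {Cu} is the unique smallest valid adjustment set.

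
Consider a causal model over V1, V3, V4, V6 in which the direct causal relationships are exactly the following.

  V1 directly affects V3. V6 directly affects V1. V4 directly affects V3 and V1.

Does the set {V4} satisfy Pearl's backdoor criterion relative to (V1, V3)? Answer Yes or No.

Yes

Backdoor paths from V1 to V3 (paths whose first edge points into V1):
  P1: V1 <- V4 -> V3
Condition 1 (no descendant of V1 in the set): holds — descendants of V1 are {V3}; none are in {V4}.
Condition 2 (every backdoor path blocked by {V4}):
  P1: blocked at fork node V4 ∈ conditioning set.
{V4} satisfies the backdoor criterion.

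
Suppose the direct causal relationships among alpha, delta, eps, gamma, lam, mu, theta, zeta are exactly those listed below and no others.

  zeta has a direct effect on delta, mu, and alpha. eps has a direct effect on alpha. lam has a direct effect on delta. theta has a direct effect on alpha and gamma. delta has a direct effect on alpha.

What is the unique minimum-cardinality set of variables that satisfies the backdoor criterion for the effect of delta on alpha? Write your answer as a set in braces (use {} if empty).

Variables eligible for adjustment (non-descendants of delta, excluding delta and alpha): {eps, gamma, lam, mu, theta, zeta}.
Backdoor paths from delta to alpha:
  P1: delta <- zeta -> alpha
The empty set is not sufficient: P1 (delta <- zeta -> alpha) has no collider blocking it and no conditioned non-collider, so it is open.
Try {zeta}:
  P1: blocked at fork node zeta ∈ conditioning set.
{zeta} contains no descendant of delta and blocks every backdoor path.
No other singleton works — e.g. {lam} leaves P1 open — so {zeta} is the unique smallest valid adjustment set.

{zeta}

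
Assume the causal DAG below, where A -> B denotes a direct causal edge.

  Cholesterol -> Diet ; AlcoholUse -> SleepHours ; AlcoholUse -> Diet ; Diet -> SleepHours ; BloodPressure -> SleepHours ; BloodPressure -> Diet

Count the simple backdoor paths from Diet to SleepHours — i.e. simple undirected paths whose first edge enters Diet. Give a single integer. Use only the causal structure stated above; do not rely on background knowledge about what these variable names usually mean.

A backdoor path from Diet to SleepHours is any simple undirected path whose first edge points into Diet (i.e. leaves Diet via a parent).
Parents of Diet: {AlcoholUse, BloodPressure, Cholesterol}.
Enumerating:
  P1: Diet <- BloodPressure -> SleepHours
  P2: Diet <- AlcoholUse -> SleepHours
That exhausts the simple backdoor paths. Count: 2.

2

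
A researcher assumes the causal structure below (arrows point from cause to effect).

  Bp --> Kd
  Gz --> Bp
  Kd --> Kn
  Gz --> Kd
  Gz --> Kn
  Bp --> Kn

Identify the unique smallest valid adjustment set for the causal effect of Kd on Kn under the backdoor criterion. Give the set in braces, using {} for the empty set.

{Bp, Gz}

Variables eligible for adjustment (non-descendants of Kd, excluding Kd and Kn): {Bp, Gz}.
Backdoor paths from Kd to Kn:
  P1: Kd <- Gz -> Bp -> Kn
  P2: Kd <- Gz -> Kn
  P3: Kd <- Bp <- Gz -> Kn
  P4: Kd <- Bp -> Kn
The empty set is not sufficient: P1 (Kd <- Gz -> Bp -> Kn) has no collider blocking it and no conditioned non-collider, so it is open.
Try {Bp, Gz}:
  P1: blocked at fork node Gz ∈ conditioning set.
  P2: blocked at fork node Gz ∈ conditioning set.
  P3: blocked at chain node Bp ∈ conditioning set.
  P4: blocked at fork node Bp ∈ conditioning set.
{Bp, Gz} contains no descendant of Kd and blocks every backdoor path.
Every element of {Bp, Gz} is needed (dropping Bp leaves P4 open; dropping Gz leaves P2 open), so no proper subset is valid.
Among all size-2 subsets of the eligible variables, only {Bp, Gz} blocks every backdoor path, so it is the unique smallest valid adjustment set.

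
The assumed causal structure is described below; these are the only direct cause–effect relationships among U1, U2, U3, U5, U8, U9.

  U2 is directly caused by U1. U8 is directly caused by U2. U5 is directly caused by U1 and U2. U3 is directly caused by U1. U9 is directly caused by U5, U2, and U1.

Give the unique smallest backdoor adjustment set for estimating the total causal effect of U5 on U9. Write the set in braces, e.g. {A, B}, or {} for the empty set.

Variables eligible for adjustment (non-descendants of U5, excluding U5 and U9): {U1, U2, U3, U8}.
Backdoor paths from U5 to U9:
  P1: U5 <- U1 -> U2 -> U9
  P2: U5 <- U1 -> U9
  P3: U5 <- U2 <- U1 -> U9
  P4: U5 <- U2 -> U9
The empty set is not sufficient: P1 (U5 <- U1 -> U2 -> U9) has no collider blocking it and no conditioned non-collider, so it is open.
Try {U1, U2}:
  P1: blocked at fork node U1 ∈ conditioning set.
  P2: blocked at fork node U1 ∈ conditioning set.
  P3: blocked at chain node U2 ∈ conditioning set.
  P4: blocked at fork node U2 ∈ conditioning set.
{U1, U2} contains no descendant of U5 and blocks every backdoor path.
Every element of {U1, U2} is needed (dropping U1 leaves P2 open; dropping U2 leaves P4 open), so no proper subset is valid.
Among all size-2 subsets of the eligible variables, only {U1, U2} blocks every backdoor path, so it is the unique smallest valid adjustment set.

{U1, U2}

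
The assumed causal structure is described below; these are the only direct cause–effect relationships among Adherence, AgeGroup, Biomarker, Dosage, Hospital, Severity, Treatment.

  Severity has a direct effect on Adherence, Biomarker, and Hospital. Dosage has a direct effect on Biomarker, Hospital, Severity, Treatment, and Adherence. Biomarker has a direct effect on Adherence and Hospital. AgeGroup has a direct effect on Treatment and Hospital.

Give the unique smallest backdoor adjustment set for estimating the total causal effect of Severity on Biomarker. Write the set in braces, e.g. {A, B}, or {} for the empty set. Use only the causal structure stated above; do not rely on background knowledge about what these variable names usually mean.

Variables eligible for adjustment (non-descendants of Severity, excluding Severity and Biomarker): {AgeGroup, Dosage, Treatment}.
Backdoor paths from Severity to Biomarker:
  P1: Severity <- Dosage -> Biomarker
  P2: Severity <- Dosage -> Treatment <- AgeGroup -> Hospital <- Biomarker
  P3: Severity <- Dosage -> Adherence <- Biomarker
  P4: Severity <- Dosage -> Hospital <- Biomarker
The empty set is not sufficient: P1 (Severity <- Dosage -> Biomarker) has no collider blocking it and no conditioned non-collider, so it is open.
Try {Dosage}:
  P1: blocked at fork node Dosage ∈ conditioning set.
  P2: blocked at fork node Dosage ∈ conditioning set.
  P3: blocked at fork node Dosage ∈ conditioning set.
  P4: blocked at fork node Dosage ∈ conditioning set.
{Dosage} contains no descendant of Severity and blocks every backdoor path.
No other singleton works — e.g. {AgeGroup} leaves P1 open — so {Dosage} is the unique smallest valid adjustment set.

{Dosage}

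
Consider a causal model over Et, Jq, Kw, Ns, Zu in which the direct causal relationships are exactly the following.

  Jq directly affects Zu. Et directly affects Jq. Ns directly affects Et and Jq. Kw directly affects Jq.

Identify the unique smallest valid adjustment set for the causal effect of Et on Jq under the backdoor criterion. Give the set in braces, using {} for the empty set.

{Ns}

Variables eligible for adjustment (non-descendants of Et, excluding Et and Jq): {Kw, Ns}.
Backdoor paths from Et to Jq:
  P1: Et <- Ns -> Jq
The empty set is not sufficient: P1 (Et <- Ns -> Jq) has no collider blocking it and no conditioned non-collider, so it is open.
Try {Ns}:
  P1: blocked at fork node Ns ∈ conditioning set.
{Ns} contains no descendant of Et and blocks every backdoor path.
No other singleton works — e.g. {Kw} leaves P1 open — so {Ns} is the unique smallest valid adjustment set.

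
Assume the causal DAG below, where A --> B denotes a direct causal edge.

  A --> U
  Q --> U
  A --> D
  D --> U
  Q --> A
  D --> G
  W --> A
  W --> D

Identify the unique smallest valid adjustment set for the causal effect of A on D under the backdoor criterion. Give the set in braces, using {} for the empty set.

{W}

Variables eligible for adjustment (non-descendants of A, excluding A and D): {Q, W}.
Backdoor paths from A to D:
  P1: A <- W -> D
  P2: A <- Q -> U <- D
The empty set is not sufficient: P1 (A <- W -> D) has no collider blocking it and no conditioned non-collider, so it is open.
Try {W}:
  P1: blocked at fork node W ∈ conditioning set.
  P2: blocked at collider U (neither it nor any descendant is in the conditioning set).
{W} contains no descendant of A and blocks every backdoor path.
No other singleton works — e.g. {Q} leaves P1 open — so {W} is the unique smallest valid adjustment set.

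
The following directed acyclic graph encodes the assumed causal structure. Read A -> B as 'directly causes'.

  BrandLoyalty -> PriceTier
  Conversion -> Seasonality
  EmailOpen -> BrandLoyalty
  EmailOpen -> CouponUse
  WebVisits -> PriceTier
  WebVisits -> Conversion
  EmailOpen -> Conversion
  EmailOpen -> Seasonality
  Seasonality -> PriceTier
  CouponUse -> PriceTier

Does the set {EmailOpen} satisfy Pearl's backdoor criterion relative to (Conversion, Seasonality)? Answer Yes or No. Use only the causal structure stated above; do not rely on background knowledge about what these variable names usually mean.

Backdoor paths from Conversion to Seasonality (paths whose first edge points into Conversion):
  P1: Conversion <- EmailOpen -> BrandLoyalty -> PriceTier <- Seasonality
  P2: Conversion <- EmailOpen -> Seasonality
  P3: Conversion <- EmailOpen -> CouponUse -> PriceTier <- Seasonality
  P4: Conversion <- WebVisits -> PriceTier <- BrandLoyalty <- EmailOpen -> Seasonality
  P5: Conversion <- WebVisits -> PriceTier <- Seasonality
  P6: Conversion <- WebVisits -> PriceTier <- CouponUse <- EmailOpen -> Seasonality
Condition 1 (no descendant of Conversion in the set): holds — descendants of Conversion are {PriceTier, Seasonality}; none are in {EmailOpen}.
Condition 2 (every backdoor path blocked by {EmailOpen}):
  P1: blocked at fork node EmailOpen ∈ conditioning set.
  P2: blocked at fork node EmailOpen ∈ conditioning set.
  P3: blocked at fork node EmailOpen ∈ conditioning set.
  P4: blocked at collider PriceTier (neither it nor any descendant is in the conditioning set).
  P5: blocked at collider PriceTier (neither it nor any descendant is in the conditioning set).
  P6: blocked at collider PriceTier (neither it nor any descendant is in the conditioning set).
{EmailOpen} satisfies the backdoor criterion.

Yes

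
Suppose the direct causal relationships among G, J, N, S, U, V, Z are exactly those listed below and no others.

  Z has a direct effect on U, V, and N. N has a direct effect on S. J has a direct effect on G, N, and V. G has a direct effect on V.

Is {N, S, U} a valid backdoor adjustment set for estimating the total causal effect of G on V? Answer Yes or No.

No

Backdoor paths from G to V (paths whose first edge points into G):
  P1: G <- J -> N <- Z -> V
  P2: G <- J -> V
Condition 1 (no descendant of G in the set): holds — descendants of G are {V}; none are in {N, S, U}.
Condition 2 (every backdoor path blocked by {N, S, U}):
  P1: open — collider(s) N are conditioned on (or have a conditioned descendant) and no non-collider on the path is in the set.
  P2: open — no interior node is in the conditioning set.
{N, S, U} does not satisfy the backdoor criterion.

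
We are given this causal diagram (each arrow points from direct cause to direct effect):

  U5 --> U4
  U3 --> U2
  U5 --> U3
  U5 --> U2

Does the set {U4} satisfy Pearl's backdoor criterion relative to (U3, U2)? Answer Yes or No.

No

Backdoor paths from U3 to U2 (paths whose first edge points into U3):
  P1: U3 <- U5 -> U2
Condition 1 (no descendant of U3 in the set): holds — descendants of U3 are {U2}; none are in {U4}.
Condition 2 (every backdoor path blocked by {U4}):
  P1: open — no interior node is in the conditioning set.
{U4} does not satisfy the backdoor criterion.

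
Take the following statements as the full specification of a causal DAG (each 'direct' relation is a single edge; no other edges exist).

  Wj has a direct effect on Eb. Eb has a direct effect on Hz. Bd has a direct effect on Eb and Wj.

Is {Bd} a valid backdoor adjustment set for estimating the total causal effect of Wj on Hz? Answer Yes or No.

Backdoor paths from Wj to Hz (paths whose first edge points into Wj):
  P1: Wj <- Bd -> Eb -> Hz
Condition 1 (no descendant of Wj in the set): holds — descendants of Wj are {Eb, Hz}; none are in {Bd}.
Condition 2 (every backdoor path blocked by {Bd}):
  P1: blocked at fork node Bd ∈ conditioning set.
{Bd} satisfies the backdoor criterion.

Yes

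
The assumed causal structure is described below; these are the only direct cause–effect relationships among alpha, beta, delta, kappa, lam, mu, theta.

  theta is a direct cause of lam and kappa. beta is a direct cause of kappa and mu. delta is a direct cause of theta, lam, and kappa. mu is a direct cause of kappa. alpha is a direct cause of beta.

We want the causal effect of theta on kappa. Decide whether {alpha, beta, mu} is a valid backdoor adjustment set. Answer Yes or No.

No

Backdoor paths from theta to kappa (paths whose first edge points into theta):
  P1: theta <- delta -> kappa
Condition 1 (no descendant of theta in the set): holds — descendants of theta are {kappa, lam}; none are in {alpha, beta, mu}.
Condition 2 (every backdoor path blocked by {alpha, beta, mu}):
  P1: open — no interior node is in the conditioning set.
{alpha, beta, mu} does not satisfy the backdoor criterion.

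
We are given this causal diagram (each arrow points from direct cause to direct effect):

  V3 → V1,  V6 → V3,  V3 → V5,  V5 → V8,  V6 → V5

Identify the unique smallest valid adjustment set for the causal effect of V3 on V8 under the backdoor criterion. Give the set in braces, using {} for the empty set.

{V6}

Variables eligible for adjustment (non-descendants of V3, excluding V3 and V8): {V6}.
Backdoor paths from V3 to V8:
  P1: V3 <- V6 -> V5 -> V8
The empty set is not sufficient: P1 (V3 <- V6 -> V5 -> V8) has no collider blocking it and no conditioned non-collider, so it is open.
Try {V6}:
  P1: blocked at fork node V6 ∈ conditioning set.
{V6} contains no descendant of V3 and blocks every backdoor path.
{V6} is the unique smallest valid adjustment set.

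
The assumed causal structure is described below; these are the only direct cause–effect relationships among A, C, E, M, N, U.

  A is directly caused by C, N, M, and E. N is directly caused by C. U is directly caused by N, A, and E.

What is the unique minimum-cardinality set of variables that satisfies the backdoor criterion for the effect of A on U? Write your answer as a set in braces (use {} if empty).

{E, N}

Variables eligible for adjustment (non-descendants of A, excluding A and U): {C, E, M, N}.
Backdoor paths from A to U:
  P1: A <- E -> U
  P2: A <- C -> N -> U
  P3: A <- N -> U
The empty set is not sufficient: P1 (A <- E -> U) has no collider blocking it and no conditioned non-collider, so it is open.
Try {E, N}:
  P1: blocked at fork node E ∈ conditioning set.
  P2: blocked at chain node N ∈ conditioning set.
  P3: blocked at fork node N ∈ conditioning set.
{E, N} contains no descendant of A and blocks every backdoor path.
Every element of {E, N} is needed (dropping E leaves P1 open; dropping N leaves P2 open), so no proper subset is valid.
Among all size-2 subsets of the eligible variables, only {E, N} blocks every backdoor path, so it is the unique smallest valid adjustment set.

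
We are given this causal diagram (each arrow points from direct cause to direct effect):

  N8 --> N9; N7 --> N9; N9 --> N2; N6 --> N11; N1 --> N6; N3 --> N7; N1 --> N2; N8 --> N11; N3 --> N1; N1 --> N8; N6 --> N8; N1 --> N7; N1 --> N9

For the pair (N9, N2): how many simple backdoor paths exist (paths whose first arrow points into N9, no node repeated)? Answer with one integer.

6

A backdoor path from N9 to N2 is any simple undirected path whose first edge points into N9 (i.e. leaves N9 via a parent).
Parents of N9: {N1, N7, N8}.
Enumerating:
  P1: N9 <- N1 -> N2
  P2: N9 <- N7 <- N3 -> N1 -> N2
  P3: N9 <- N7 <- N1 -> N2
  P4: N9 <- N8 <- N1 -> N2
  P5: N9 <- N8 <- N6 <- N1 -> N2
  P6: N9 <- N8 -> N11 <- N6 <- N1 -> N2
That exhausts the simple backdoor paths. Count: 6.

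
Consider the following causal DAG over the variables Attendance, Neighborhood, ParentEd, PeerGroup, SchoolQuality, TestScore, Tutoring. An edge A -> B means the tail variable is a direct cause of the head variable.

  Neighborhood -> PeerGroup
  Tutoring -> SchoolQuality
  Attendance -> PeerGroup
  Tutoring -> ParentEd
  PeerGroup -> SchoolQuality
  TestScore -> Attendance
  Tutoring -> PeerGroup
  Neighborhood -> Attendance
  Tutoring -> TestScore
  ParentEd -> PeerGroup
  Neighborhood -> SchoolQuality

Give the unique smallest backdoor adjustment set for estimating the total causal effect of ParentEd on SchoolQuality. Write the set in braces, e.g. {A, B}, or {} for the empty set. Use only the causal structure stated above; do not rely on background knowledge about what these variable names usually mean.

Variables eligible for adjustment (non-descendants of ParentEd, excluding ParentEd and SchoolQuality): {Attendance, Neighborhood, TestScore, Tutoring}.
Backdoor paths from ParentEd to SchoolQuality:
  P1: ParentEd <- Tutoring -> TestScore -> Attendance <- Neighborhood -> PeerGroup -> SchoolQuality
  P2: ParentEd <- Tutoring -> TestScore -> Attendance <- Neighborhood -> SchoolQuality
  P3: ParentEd <- Tutoring -> TestScore -> Attendance -> PeerGroup <- Neighborhood -> SchoolQuality
  P4: ParentEd <- Tutoring -> TestScore -> Attendance -> PeerGroup -> SchoolQuality
  P5: ParentEd <- Tutoring -> PeerGroup <- Neighborhood -> SchoolQuality
  P6: ParentEd <- Tutoring -> PeerGroup <- Attendance <- Neighborhood -> SchoolQuality
  P7: ParentEd <- Tutoring -> PeerGroup -> SchoolQuality
  P8: ParentEd <- Tutoring -> SchoolQuality
The empty set is not sufficient: P4 (ParentEd <- Tutoring -> TestScore -> Attendance -> PeerGroup -> SchoolQuality) has no collider blocking it and no conditioned non-collider, so it is open.
Try {Tutoring}:
  P1: blocked at fork node Tutoring ∈ conditioning set.
  P2: blocked at fork node Tutoring ∈ conditioning set.
  P3: blocked at fork node Tutoring ∈ conditioning set.
  P4: blocked at fork node Tutoring ∈ conditioning set.
  P5: blocked at fork node Tutoring ∈ conditioning set.
  P6: blocked at fork node Tutoring ∈ conditioning set.
  P7: blocked at fork node Tutoring ∈ conditioning set.
  P8: blocked at fork node Tutoring ∈ conditioning set.
{Tutoring} contains no descendant of ParentEd and blocks every backdoor path.
No other singleton works — e.g. {Neighborhood} leaves P4 open — so {Tutoring} is the unique smallest valid adjustment set.

{Tutoring}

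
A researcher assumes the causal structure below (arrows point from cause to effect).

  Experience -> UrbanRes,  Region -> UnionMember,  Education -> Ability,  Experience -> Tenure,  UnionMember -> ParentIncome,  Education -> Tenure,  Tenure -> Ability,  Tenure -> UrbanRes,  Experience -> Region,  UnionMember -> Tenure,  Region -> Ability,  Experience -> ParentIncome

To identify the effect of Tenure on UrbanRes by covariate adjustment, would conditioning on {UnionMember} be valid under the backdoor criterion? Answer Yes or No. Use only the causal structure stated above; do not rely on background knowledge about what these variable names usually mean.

No

Backdoor paths from Tenure to UrbanRes (paths whose first edge points into Tenure):
  P1: Tenure <- Experience -> UrbanRes
  P2: Tenure <- UnionMember <- Region <- Experience -> UrbanRes
  P3: Tenure <- UnionMember -> ParentIncome <- Experience -> UrbanRes
  P4: Tenure <- Education -> Ability <- Region <- Experience -> UrbanRes
  P5: Tenure <- Education -> Ability <- Region -> UnionMember -> ParentIncome <- Experience -> UrbanRes
Condition 1 (no descendant of Tenure in the set): holds — descendants of Tenure are {Ability, UrbanRes}; none are in {UnionMember}.
Condition 2 (every backdoor path blocked by {UnionMember}):
  P1: open — no interior node is in the conditioning set.
  P2: blocked at chain node UnionMember ∈ conditioning set.
  P3: blocked at fork node UnionMember ∈ conditioning set.
  P4: blocked at collider Ability (neither it nor any descendant is in the conditioning set).
  P5: blocked at collider Ability (neither it nor any descendant is in the conditioning set).
{UnionMember} does not satisfy the backdoor criterion.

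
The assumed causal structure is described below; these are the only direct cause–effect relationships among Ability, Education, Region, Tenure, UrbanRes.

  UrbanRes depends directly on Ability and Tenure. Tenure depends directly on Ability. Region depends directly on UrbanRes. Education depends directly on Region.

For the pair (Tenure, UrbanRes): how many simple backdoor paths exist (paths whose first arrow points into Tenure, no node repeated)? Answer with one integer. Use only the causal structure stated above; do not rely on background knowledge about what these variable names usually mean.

A backdoor path from Tenure to UrbanRes is any simple undirected path whose first edge points into Tenure (i.e. leaves Tenure via a parent).
Parents of Tenure: {Ability}.
Enumerating:
  P1: Tenure <- Ability -> UrbanRes
That exhausts the simple backdoor paths. Count: 1.

1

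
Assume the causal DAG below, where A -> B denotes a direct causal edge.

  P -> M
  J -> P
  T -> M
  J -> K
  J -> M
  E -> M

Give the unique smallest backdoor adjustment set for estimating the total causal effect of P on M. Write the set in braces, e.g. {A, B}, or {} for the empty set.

Variables eligible for adjustment (non-descendants of P, excluding P and M): {E, J, K, T}.
Backdoor paths from P to M:
  P1: P <- J -> M
The empty set is not sufficient: P1 (P <- J -> M) has no collider blocking it and no conditioned non-collider, so it is open.
Try {J}:
  P1: blocked at fork node J ∈ conditioning set.
{J} contains no descendant of P and blocks every backdoor path.
No other singleton works — e.g. {K} leaves P1 open — so {J} is the unique smallest valid adjustment set.

{J}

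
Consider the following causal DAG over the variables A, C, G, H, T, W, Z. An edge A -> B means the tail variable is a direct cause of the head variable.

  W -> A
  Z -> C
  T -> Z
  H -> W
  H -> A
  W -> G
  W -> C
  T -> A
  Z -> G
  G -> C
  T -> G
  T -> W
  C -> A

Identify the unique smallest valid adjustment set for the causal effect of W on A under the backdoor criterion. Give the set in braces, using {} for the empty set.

{H, T}

Variables eligible for adjustment (non-descendants of W, excluding W and A): {H, T, Z}.
Backdoor paths from W to A:
  P1: W <- T -> Z -> G -> C -> A
  P2: W <- T -> Z -> C -> A
  P3: W <- T -> G <- Z -> C -> A
  P4: W <- T -> G -> C -> A
  P5: W <- T -> A
  P6: W <- H -> A
The empty set is not sufficient: P1 (W <- T -> Z -> G -> C -> A) has no collider blocking it and no conditioned non-collider, so it is open.
Try {H, T}:
  P1: blocked at fork node T ∈ conditioning set.
  P2: blocked at fork node T ∈ conditioning set.
  P3: blocked at fork node T ∈ conditioning set.
  P4: blocked at fork node T ∈ conditioning set.
  P5: blocked at fork node T ∈ conditioning set.
  P6: blocked at fork node H ∈ conditioning set.
{H, T} contains no descendant of W and blocks every backdoor path.
Every element of {H, T} is needed (dropping H leaves P6 open; dropping T leaves P1 open), so no proper subset is valid.
Among all size-2 subsets of the eligible variables, only {H, T} blocks every backdoor path, so it is the unique smallest valid adjustment set.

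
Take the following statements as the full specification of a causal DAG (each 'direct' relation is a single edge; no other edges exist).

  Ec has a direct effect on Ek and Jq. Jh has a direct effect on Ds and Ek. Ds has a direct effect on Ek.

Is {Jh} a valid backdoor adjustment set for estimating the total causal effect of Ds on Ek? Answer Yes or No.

Yes

Backdoor paths from Ds to Ek (paths whose first edge points into Ds):
  P1: Ds <- Jh -> Ek
Condition 1 (no descendant of Ds in the set): holds — descendants of Ds are {Ek}; none are in {Jh}.
Condition 2 (every backdoor path blocked by {Jh}):
  P1: blocked at fork node Jh ∈ conditioning set.
{Jh} satisfies the backdoor criterion.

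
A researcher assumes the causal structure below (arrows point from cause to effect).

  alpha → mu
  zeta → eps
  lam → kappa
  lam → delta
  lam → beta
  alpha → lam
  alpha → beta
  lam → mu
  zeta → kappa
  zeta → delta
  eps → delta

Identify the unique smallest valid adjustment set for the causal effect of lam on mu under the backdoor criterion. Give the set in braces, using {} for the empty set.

{alpha}

Variables eligible for adjustment (non-descendants of lam, excluding lam and mu): {alpha, eps, zeta}.
Backdoor paths from lam to mu:
  P1: lam <- alpha -> mu
The empty set is not sufficient: P1 (lam <- alpha -> mu) has no collider blocking it and no conditioned non-collider, so it is open.
Try {alpha}:
  P1: blocked at fork node alpha ∈ conditioning set.
{alpha} contains no descendant of lam and blocks every backdoor path.
No other singleton works — e.g. {zeta} leaves P1 open — so {alpha} is the unique smallest valid adjustment set.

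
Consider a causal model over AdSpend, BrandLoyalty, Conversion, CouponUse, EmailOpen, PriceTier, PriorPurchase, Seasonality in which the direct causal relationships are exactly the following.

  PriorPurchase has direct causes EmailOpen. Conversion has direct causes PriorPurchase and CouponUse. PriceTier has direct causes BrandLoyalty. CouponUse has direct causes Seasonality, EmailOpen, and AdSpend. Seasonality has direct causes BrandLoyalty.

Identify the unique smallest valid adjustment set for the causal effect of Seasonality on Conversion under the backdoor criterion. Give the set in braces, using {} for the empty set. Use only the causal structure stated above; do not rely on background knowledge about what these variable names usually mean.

{}

Variables eligible for adjustment (non-descendants of Seasonality, excluding Seasonality and Conversion): {AdSpend, BrandLoyalty, EmailOpen, PriceTier, PriorPurchase}.
Backdoor paths from Seasonality to Conversion:
  (none)
With no backdoor paths the empty set already satisfies the criterion, and it is trivially minimal.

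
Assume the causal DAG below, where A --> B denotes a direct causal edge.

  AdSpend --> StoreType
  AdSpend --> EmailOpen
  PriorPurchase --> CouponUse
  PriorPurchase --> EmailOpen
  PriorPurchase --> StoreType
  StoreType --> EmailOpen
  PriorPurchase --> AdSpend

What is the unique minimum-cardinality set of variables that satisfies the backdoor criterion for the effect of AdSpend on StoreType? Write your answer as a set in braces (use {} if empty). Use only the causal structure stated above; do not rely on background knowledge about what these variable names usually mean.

{PriorPurchase}

Variables eligible for adjustment (non-descendants of AdSpend, excluding AdSpend and StoreType): {CouponUse, PriorPurchase}.
Backdoor paths from AdSpend to StoreType:
  P1: AdSpend <- PriorPurchase -> StoreType
  P2: AdSpend <- PriorPurchase -> EmailOpen <- StoreType
The empty set is not sufficient: P1 (AdSpend <- PriorPurchase -> StoreType) has no collider blocking it and no conditioned non-collider, so it is open.
Try {PriorPurchase}:
  P1: blocked at fork node PriorPurchase ∈ conditioning set.
  P2: blocked at fork node PriorPurchase ∈ conditioning set.
{PriorPurchase} contains no descendant of AdSpend and blocks every backdoor path.
No other singleton works — e.g. {CouponUse} leaves P1 open — so {PriorPurchase} is the unique smallest valid adjustment set.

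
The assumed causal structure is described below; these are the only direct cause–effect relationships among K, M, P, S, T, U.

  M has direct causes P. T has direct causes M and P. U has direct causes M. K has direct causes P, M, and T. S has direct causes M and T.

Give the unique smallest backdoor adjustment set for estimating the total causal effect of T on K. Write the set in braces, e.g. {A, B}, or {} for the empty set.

{M, P}

Variables eligible for adjustment (non-descendants of T, excluding T and K): {M, P, U}.
Backdoor paths from T to K:
  P1: T <- P -> M -> K
  P2: T <- P -> K
  P3: T <- M <- P -> K
  P4: T <- M -> K
The empty set is not sufficient: P1 (T <- P -> M -> K) has no collider blocking it and no conditioned non-collider, so it is open.
Try {M, P}:
  P1: blocked at fork node P ∈ conditioning set.
  P2: blocked at fork node P ∈ conditioning set.
  P3: blocked at chain node M ∈ conditioning set.
  P4: blocked at fork node M ∈ conditioning set.
{M, P} contains no descendant of T and blocks every backdoor path.
Every element of {M, P} is needed (dropping M leaves P4 open; dropping P leaves P2 open), so no proper subset is valid.
Among all size-2 subsets of the eligible variables, only {M, P} blocks every backdoor path, so it is the unique smallest valid adjustment set.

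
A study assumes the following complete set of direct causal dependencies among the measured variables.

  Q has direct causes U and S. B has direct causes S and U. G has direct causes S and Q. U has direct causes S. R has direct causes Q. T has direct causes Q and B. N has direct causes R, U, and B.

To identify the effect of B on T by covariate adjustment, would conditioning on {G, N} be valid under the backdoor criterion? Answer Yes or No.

No

Backdoor paths from B to T (paths whose first edge points into B):
  P1: B <- S -> U -> Q -> T
  P2: B <- S -> U -> N <- R <- Q -> T
  P3: B <- S -> Q -> T
  P4: B <- S -> G <- Q -> T
  P5: B <- U <- S -> Q -> T
  P6: B <- U <- S -> G <- Q -> T
  P7: B <- U -> Q -> T
  P8: B <- U -> N <- R <- Q -> T
Condition 1 (no descendant of B in the set): FAILS — N is a descendant of B.
Condition 2 (every backdoor path blocked by {G, N}):
  P1: open — no interior node is in the conditioning set.
  P2: open — collider(s) N are conditioned on (or have a conditioned descendant) and no non-collider on the path is in the set.
  P3: open — no interior node is in the conditioning set.
  P4: open — collider(s) G are conditioned on (or have a conditioned descendant) and no non-collider on the path is in the set.
  P5: open — no interior node is in the conditioning set.
  P6: open — collider(s) G are conditioned on (or have a conditioned descendant) and no non-collider on the path is in the set.
  P7: open — no interior node is in the conditioning set.
  P8: open — collider(s) N are conditioned on (or have a conditioned descendant) and no non-collider on the path is in the set.
{G, N} does not satisfy the backdoor criterion.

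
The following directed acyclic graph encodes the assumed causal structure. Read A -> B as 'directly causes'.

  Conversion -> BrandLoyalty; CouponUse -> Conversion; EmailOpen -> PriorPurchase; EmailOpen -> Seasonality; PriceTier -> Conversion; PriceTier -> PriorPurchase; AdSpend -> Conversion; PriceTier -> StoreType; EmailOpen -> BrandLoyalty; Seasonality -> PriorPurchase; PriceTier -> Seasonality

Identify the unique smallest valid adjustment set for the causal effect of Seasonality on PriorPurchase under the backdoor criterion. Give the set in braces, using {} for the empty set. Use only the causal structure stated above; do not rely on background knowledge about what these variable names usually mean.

{EmailOpen, PriceTier}

Variables eligible for adjustment (non-descendants of Seasonality, excluding Seasonality and PriorPurchase): {AdSpend, BrandLoyalty, Conversion, CouponUse, EmailOpen, PriceTier, StoreType}.
Backdoor paths from Seasonality to PriorPurchase:
  P1: Seasonality <- PriceTier -> PriorPurchase
  P2: Seasonality <- PriceTier -> Conversion -> BrandLoyalty <- EmailOpen -> PriorPurchase
  P3: Seasonality <- EmailOpen -> PriorPurchase
  P4: Seasonality <- EmailOpen -> BrandLoyalty <- Conversion <- PriceTier -> PriorPurchase
The empty set is not sufficient: P1 (Seasonality <- PriceTier -> PriorPurchase) has no collider blocking it and no conditioned non-collider, so it is open.
Try {EmailOpen, PriceTier}:
  P1: blocked at fork node PriceTier ∈ conditioning set.
  P2: blocked at fork node PriceTier ∈ conditioning set.
  P3: blocked at fork node EmailOpen ∈ conditioning set.
  P4: blocked at fork node EmailOpen ∈ conditioning set.
{EmailOpen, PriceTier} contains no descendant of Seasonality and blocks every backdoor path.
Every element of {EmailOpen, PriceTier} is needed (dropping EmailOpen leaves P3 open; dropping PriceTier leaves P1 open), so no proper subset is valid.
Among all size-2 subsets of the eligible variables, only {EmailOpen, PriceTier} blocks every backdoor path, so it is the unique smallest valid adjustment set.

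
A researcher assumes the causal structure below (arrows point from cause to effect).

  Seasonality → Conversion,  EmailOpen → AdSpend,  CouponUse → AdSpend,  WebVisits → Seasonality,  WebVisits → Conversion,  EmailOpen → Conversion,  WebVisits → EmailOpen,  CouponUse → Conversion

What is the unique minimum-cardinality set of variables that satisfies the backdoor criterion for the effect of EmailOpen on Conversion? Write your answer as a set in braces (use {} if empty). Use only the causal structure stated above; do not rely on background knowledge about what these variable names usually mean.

Variables eligible for adjustment (non-descendants of EmailOpen, excluding EmailOpen and Conversion): {CouponUse, Seasonality, WebVisits}.
Backdoor paths from EmailOpen to Conversion:
  P1: EmailOpen <- WebVisits -> Seasonality -> Conversion
  P2: EmailOpen <- WebVisits -> Conversion
The empty set is not sufficient: P1 (EmailOpen <- WebVisits -> Seasonality -> Conversion) has no collider blocking it and no conditioned non-collider, so it is open.
Try {WebVisits}:
  P1: blocked at fork node WebVisits ∈ conditioning set.
  P2: blocked at fork node WebVisits ∈ conditioning set.
{WebVisits} contains no descendant of EmailOpen and blocks every backdoor path.
No other singleton works — e.g. {Seasonality} leaves P2 open — so {WebVisits} is the unique smallest valid adjustment set.

{WebVisits}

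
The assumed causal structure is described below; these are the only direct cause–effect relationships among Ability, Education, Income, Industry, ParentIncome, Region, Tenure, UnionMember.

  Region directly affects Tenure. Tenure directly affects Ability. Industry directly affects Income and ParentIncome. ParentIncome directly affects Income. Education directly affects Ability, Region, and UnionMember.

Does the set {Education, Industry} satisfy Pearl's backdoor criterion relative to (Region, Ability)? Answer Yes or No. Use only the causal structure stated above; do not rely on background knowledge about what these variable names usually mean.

Yes

Backdoor paths from Region to Ability (paths whose first edge points into Region):
  P1: Region <- Education -> Ability
Condition 1 (no descendant of Region in the set): holds — descendants of Region are {Ability, Tenure}; none are in {Education, Industry}.
Condition 2 (every backdoor path blocked by {Education, Industry}):
  P1: blocked at fork node Education ∈ conditioning set.
{Education, Industry} satisfies the backdoor criterion.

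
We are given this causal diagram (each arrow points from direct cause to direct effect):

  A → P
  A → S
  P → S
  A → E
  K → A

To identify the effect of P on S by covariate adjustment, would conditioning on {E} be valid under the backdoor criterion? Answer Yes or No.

Backdoor paths from P to S (paths whose first edge points into P):
  P1: P <- A -> S
Condition 1 (no descendant of P in the set): holds — descendants of P are {S}; none are in {E}.
Condition 2 (every backdoor path blocked by {E}):
  P1: open — no interior node is in the conditioning set.
{E} does not satisfy the backdoor criterion.

No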